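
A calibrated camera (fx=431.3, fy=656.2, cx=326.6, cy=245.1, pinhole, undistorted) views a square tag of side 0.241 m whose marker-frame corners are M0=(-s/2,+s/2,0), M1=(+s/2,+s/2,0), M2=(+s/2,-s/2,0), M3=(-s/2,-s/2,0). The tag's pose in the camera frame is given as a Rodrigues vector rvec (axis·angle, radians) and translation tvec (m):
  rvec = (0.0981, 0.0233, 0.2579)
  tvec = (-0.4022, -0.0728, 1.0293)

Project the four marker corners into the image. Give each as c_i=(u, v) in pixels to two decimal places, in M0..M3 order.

Intrinsics K: fx=431.3, fy=656.2, cx=326.6, cy=245.1
Marker side s = 0.241 m; corners in marker frame (Z=0):
  M0 = (-0.1205, +0.1205, 0)
  M1 = (+0.1205, +0.1205, 0)
  M2 = (+0.1205, -0.1205, 0)
  M3 = (-0.1205, -0.1205, 0)
rvec = (0.0981, 0.0233, 0.2579), |rvec| = θ = 0.27691 rad = 15.866°
Rodrigues: sinθ=0.27338, 1−cosθ=0.03810; R = I + sinθ·[k]× + (1−cosθ)·[k]×²:
    [+0.96669 -0.25348 +0.03557]
    [+0.25575 +0.96217 -0.09387]
    [-0.01043 +0.09984 +0.99495]
t = (-0.4022, -0.0728, 1.0293) m
M0: Pc = R·M0+t = (-0.54923, +0.01232, +1.04259); u = 431.3·(-0.54923)/1.04259 + 326.6 = 99.3932, v = 656.2·(+0.01232)/1.04259 + 245.1 = 252.8566
M1: Pc = R·M1+t = (-0.31626, +0.07396, +1.04007); u = 431.3·(-0.31626)/1.04007 + 326.6 = 195.4530, v = 656.2·(+0.07396)/1.04007 + 245.1 = 291.7628
M2: Pc = R·M2+t = (-0.25517, -0.15792, +1.01601); u = 431.3·(-0.25517)/1.01601 + 326.6 = 218.2797, v = 656.2·(-0.15792)/1.01601 + 245.1 = 143.1036
M3: Pc = R·M3+t = (-0.48814, -0.21956, +1.01853); u = 431.3·(-0.48814)/1.01853 + 326.6 = 119.8943, v = 656.2·(-0.21956)/1.01853 + 245.1 = 103.6453

c0=(99.39, 252.86) c1=(195.45, 291.76) c2=(218.28, 143.10) c3=(119.89, 103.65)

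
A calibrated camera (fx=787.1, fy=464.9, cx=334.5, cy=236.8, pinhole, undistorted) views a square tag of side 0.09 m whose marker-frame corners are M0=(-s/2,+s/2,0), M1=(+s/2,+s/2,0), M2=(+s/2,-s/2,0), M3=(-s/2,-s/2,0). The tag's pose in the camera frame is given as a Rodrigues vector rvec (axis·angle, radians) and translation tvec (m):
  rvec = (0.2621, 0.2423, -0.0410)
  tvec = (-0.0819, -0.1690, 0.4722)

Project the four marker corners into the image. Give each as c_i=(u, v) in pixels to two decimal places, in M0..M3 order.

Intrinsics K: fx=787.1, fy=464.9, cx=334.5, cy=236.8
Marker side s = 0.09 m; corners in marker frame (Z=0):
  M0 = (-0.0450, +0.0450, 0)
  M1 = (+0.0450, +0.0450, 0)
  M2 = (+0.0450, -0.0450, 0)
  M3 = (-0.0450, -0.0450, 0)
rvec = (0.2621, 0.2423, -0.0410), |rvec| = θ = 0.35929 rad = 20.586°
Rodrigues: sinθ=0.35161, 1−cosθ=0.06385; R = I + sinθ·[k]× + (1−cosθ)·[k]×²:
    [+0.97013 +0.07154 +0.23181]
    [-0.00871 +0.96519 -0.26141]
    [-0.24244 +0.25158 +0.93698]
t = (-0.0819, -0.1690, 0.4722) m
M0: Pc = R·M0+t = (-0.12234, -0.12517, +0.49443); u = 787.1·(-0.12234)/0.49443 + 334.5 = 139.7485, v = 464.9·(-0.12517)/0.49443 + 236.8 = 119.1017
M1: Pc = R·M1+t = (-0.03503, -0.12596, +0.47261); u = 787.1·(-0.03503)/0.47261 + 334.5 = 276.1683, v = 464.9·(-0.12596)/0.47261 + 236.8 = 112.8968
M2: Pc = R·M2+t = (-0.04146, -0.21283, +0.44997); u = 787.1·(-0.04146)/0.44997 + 334.5 = 261.9710, v = 464.9·(-0.21283)/0.44997 + 236.8 = 16.9126
M3: Pc = R·M3+t = (-0.12877, -0.21204, +0.47179); u = 787.1·(-0.12877)/0.47179 + 334.5 = 119.6606, v = 464.9·(-0.21204)/0.47179 + 236.8 = 27.8544

c0=(139.75, 119.10) c1=(276.17, 112.90) c2=(261.97, 16.91) c3=(119.66, 27.85)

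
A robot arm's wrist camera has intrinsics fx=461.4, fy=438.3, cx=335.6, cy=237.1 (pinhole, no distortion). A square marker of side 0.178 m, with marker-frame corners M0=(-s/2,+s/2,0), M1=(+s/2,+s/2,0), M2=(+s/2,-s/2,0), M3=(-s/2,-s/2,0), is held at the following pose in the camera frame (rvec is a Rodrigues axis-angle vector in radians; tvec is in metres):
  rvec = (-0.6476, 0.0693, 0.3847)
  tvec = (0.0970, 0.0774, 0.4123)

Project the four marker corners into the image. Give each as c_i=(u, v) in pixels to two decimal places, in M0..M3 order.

c0=(312.99, 368.57) c1=(531.61, 454.99) c2=(554.79, 277.89) c3=(381.25, 221.84)

Intrinsics K: fx=461.4, fy=438.3, cx=335.6, cy=237.1
Marker side s = 0.178 m; corners in marker frame (Z=0):
  M0 = (-0.0890, +0.0890, 0)
  M1 = (+0.0890, +0.0890, 0)
  M2 = (+0.0890, -0.0890, 0)
  M3 = (-0.0890, -0.0890, 0)
rvec = (-0.6476, 0.0693, 0.3847), |rvec| = θ = 0.75643 rad = 43.340°
Rodrigues: sinθ=0.68633, 1−cosθ=0.27271; R = I + sinθ·[k]× + (1−cosθ)·[k]×²:
    [+0.92718 -0.37044 -0.05586]
    [+0.32766 +0.72958 +0.60029]
    [-0.18162 -0.57488 +0.79783]
t = (0.0970, 0.0774, 0.4123) m
M0: Pc = R·M0+t = (-0.01849, +0.11317, +0.37730); u = 461.4·(-0.01849)/0.37730 + 335.6 = 312.9914, v = 438.3·(+0.11317)/0.37730 + 237.1 = 368.5682
M1: Pc = R·M1+t = (+0.14655, +0.17149, +0.34497); u = 461.4·(+0.14655)/0.34497 + 335.6 = 531.6101, v = 438.3·(+0.17149)/0.34497 + 237.1 = 454.9902
M2: Pc = R·M2+t = (+0.21249, +0.04163, +0.44730); u = 461.4·(+0.21249)/0.44730 + 335.6 = 554.7856, v = 438.3·(+0.04163)/0.44730 + 237.1 = 277.8913
M3: Pc = R·M3+t = (+0.04745, -0.01669, +0.47963); u = 461.4·(+0.04745)/0.47963 + 335.6 = 381.2471, v = 438.3·(-0.01669)/0.47963 + 237.1 = 221.8441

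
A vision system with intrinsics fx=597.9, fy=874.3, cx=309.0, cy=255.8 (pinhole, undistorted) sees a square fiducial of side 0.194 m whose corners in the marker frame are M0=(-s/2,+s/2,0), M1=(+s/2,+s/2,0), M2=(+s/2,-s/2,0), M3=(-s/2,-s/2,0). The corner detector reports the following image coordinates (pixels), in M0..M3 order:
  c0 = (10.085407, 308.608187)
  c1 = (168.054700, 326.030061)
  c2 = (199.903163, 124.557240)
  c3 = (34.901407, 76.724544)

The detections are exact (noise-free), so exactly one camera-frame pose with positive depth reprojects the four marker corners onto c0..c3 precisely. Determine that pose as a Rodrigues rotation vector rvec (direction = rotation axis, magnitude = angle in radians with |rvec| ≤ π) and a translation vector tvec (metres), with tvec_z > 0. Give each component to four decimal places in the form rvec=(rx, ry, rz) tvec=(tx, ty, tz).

rvec=(0.3240, -0.4980, 0.2050) tvec=(-0.2491, -0.0357, 0.7411)

Intrinsics K: fx=597.9, fy=874.3, cx=309.0, cy=255.8
Marker side s = 0.194 m; corners in marker frame (Z=0):
  M0 = (-0.0970, +0.0970, 0)
  M1 = (+0.0970, +0.0970, 0)
  M2 = (+0.0970, -0.0970, 0)
  M3 = (-0.0970, -0.0970, 0)
Detected image corners:
  c0 = (10.085407, 308.608187) px
  c1 = (168.054700, 326.030061) px
  c2 = (199.903163, 124.557240) px
  c3 = (34.901407, 76.724544) px
Planar DLT: solve 8×8 A·h = b for H (H[2,2]=1):
  H  [+901.16228 -111.87971 +108.02809]
  H  [+305.99308 +1183.33636 +213.64107]
  H  [+0.67190 +0.34236 +1.00000]
B = K⁻¹H; ‖b₁‖=1.349263, ‖b₂‖=1.349263; λ = 2/(‖b₁‖+‖b₂‖) = 0.741146, sign → tz>0 ⇒ λ=+0.741146
r₁ = λ·B[:,0] = (+0.85970,+0.11369,+0.49798); r₂ = λ·B[:,1] = (-0.26982,+0.92888,+0.25374)
r₃ = r₁×r₂ = (-0.43371,-0.35250,+0.82924); SVD([r₁ r₂ r₃]) → R = UVᵀ:
  R  [+0.85970 -0.26982 -0.43371]
  R  [+0.11369 +0.92888 -0.35250]
  R  [+0.49798 +0.25374 +0.82924]
t = (-0.24912, -0.03574, +0.74115) m
tr R = 2.617821; θ = arccos((tr R − 1)/2) = 0.628500 rad = 36.010°
axis k = ((R−Rᵀ)₃₂, (R−Rᵀ)₁₃, (R−Rᵀ)₂₁) / (2 sinθ) = (+0.515573, -0.792344, +0.326154)
rvec = θ·k = (+0.324037, -0.497988, +0.204988)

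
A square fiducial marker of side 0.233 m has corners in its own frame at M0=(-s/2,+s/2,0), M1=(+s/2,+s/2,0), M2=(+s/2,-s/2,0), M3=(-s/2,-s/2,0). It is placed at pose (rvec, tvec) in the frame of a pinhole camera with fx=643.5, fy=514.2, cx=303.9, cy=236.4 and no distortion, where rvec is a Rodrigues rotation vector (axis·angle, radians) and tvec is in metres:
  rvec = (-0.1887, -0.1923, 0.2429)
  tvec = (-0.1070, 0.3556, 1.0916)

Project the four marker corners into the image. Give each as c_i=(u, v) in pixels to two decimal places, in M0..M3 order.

Intrinsics K: fx=643.5, fy=514.2, cx=303.9, cy=236.4
Marker side s = 0.233 m; corners in marker frame (Z=0):
  M0 = (-0.1165, +0.1165, 0)
  M1 = (+0.1165, +0.1165, 0)
  M2 = (+0.1165, -0.1165, 0)
  M3 = (-0.1165, -0.1165, 0)
rvec = (-0.1887, -0.1923, 0.2429), |rvec| = θ = 0.36275 rad = 20.784°
Rodrigues: sinθ=0.35485, 1−cosθ=0.06508; R = I + sinθ·[k]× + (1−cosθ)·[k]×²:
    [+0.95253 -0.21966 -0.21078]
    [+0.25555 +0.95321 +0.16149]
    [+0.16544 -0.20769 +0.96410]
t = (-0.1070, 0.3556, 1.0916) m
M0: Pc = R·M0+t = (-0.24356, +0.43688, +1.04813); u = 643.5·(-0.24356)/1.04813 + 303.9 = 154.3657, v = 514.2·(+0.43688)/1.04813 + 236.4 = 450.7267
M1: Pc = R·M1+t = (-0.02162, +0.49642, +1.08668); u = 643.5·(-0.02162)/1.08668 + 303.9 = 291.0970, v = 514.2·(+0.49642)/1.08668 + 236.4 = 471.2991
M2: Pc = R·M2+t = (+0.02956, +0.27432, +1.13507); u = 643.5·(+0.02956)/1.13507 + 303.9 = 320.6588, v = 514.2·(+0.27432)/1.13507 + 236.4 = 360.6714
M3: Pc = R·M3+t = (-0.19238, +0.21478, +1.09652); u = 643.5·(-0.19238)/1.09652 + 303.9 = 191.0010, v = 514.2·(+0.21478)/1.09652 + 236.4 = 337.1178

c0=(154.37, 450.73) c1=(291.10, 471.30) c2=(320.66, 360.67) c3=(191.00, 337.12)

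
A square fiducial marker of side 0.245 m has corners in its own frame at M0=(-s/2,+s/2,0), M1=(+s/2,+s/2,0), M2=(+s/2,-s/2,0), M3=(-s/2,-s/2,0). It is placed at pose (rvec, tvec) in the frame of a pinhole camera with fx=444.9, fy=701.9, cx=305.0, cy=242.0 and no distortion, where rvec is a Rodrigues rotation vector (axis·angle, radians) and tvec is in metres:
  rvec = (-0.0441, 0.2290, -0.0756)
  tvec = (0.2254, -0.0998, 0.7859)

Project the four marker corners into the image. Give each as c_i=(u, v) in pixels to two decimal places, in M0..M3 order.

Intrinsics K: fx=444.9, fy=701.9, cx=305.0, cy=242.0
Marker side s = 0.245 m; corners in marker frame (Z=0):
  M0 = (-0.1225, +0.1225, 0)
  M1 = (+0.1225, +0.1225, 0)
  M2 = (+0.1225, -0.1225, 0)
  M3 = (-0.1225, -0.1225, 0)
rvec = (-0.0441, 0.2290, -0.0756), |rvec| = θ = 0.24516 rad = 14.046°
Rodrigues: sinθ=0.24271, 1−cosθ=0.02990; R = I + sinθ·[k]× + (1−cosθ)·[k]×²:
    [+0.97107 +0.06982 +0.22837]
    [-0.07987 +0.99619 +0.03505]
    [-0.22505 -0.05227 +0.97294]
t = (0.2254, -0.0998, 0.7859) m
M0: Pc = R·M0+t = (+0.11500, +0.03202, +0.80707); u = 444.9·(+0.11500)/0.80707 + 305.0 = 368.3930, v = 701.9·(+0.03202)/0.80707 + 242.0 = 269.8451
M1: Pc = R·M1+t = (+0.35291, +0.01245, +0.75193); u = 444.9·(+0.35291)/0.75193 + 305.0 = 513.8089, v = 701.9·(+0.01245)/0.75193 + 242.0 = 253.6209
M2: Pc = R·M2+t = (+0.33580, -0.23162, +0.76473); u = 444.9·(+0.33580)/0.76473 + 305.0 = 500.3602, v = 701.9·(-0.23162)/0.76473 + 242.0 = 29.4136
M3: Pc = R·M3+t = (+0.09789, -0.21205, +0.81987); u = 444.9·(+0.09789)/0.81987 + 305.0 = 358.1202, v = 701.9·(-0.21205)/0.81987 + 242.0 = 60.4629

c0=(368.39, 269.85) c1=(513.81, 253.62) c2=(500.36, 29.41) c3=(358.12, 60.46)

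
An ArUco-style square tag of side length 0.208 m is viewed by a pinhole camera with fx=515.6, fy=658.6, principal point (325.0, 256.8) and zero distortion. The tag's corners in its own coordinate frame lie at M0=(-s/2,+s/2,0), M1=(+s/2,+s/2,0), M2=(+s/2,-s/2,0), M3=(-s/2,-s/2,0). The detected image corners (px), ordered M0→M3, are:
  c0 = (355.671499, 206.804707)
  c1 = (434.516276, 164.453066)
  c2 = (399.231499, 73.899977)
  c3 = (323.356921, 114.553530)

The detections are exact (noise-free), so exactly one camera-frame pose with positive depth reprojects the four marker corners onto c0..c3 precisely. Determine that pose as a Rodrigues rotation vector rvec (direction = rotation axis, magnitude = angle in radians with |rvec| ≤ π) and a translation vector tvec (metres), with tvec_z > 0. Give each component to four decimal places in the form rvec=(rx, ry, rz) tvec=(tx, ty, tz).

rvec=(-0.2386, 0.0422, -0.3971) tvec=(0.1310, -0.2284, 1.2774)

Intrinsics K: fx=515.6, fy=658.6, cx=325.0, cy=256.8
Marker side s = 0.208 m; corners in marker frame (Z=0):
  M0 = (-0.1040, +0.1040, 0)
  M1 = (+0.1040, +0.1040, 0)
  M2 = (+0.1040, -0.1040, 0)
  M3 = (-0.1040, -0.1040, 0)
Detected image corners:
  c0 = (355.671499, 206.804707) px
  c1 = (434.516276, 164.453066) px
  c2 = (399.231499, 73.899977) px
  c3 = (323.356921, 114.553530) px
Planar DLT: solve 8×8 A·h = b for H (H[2,2]=1):
  H  [+373.51945 +91.93242 +377.88456]
  H  [-198.81002 +413.32143 +139.03104]
  H  [+0.00459 -0.18660 +1.00000]
B = K⁻¹H; ‖b₁‖=0.782849, ‖b₂‖=0.782849; λ = 2/(‖b₁‖+‖b₂‖) = 1.277386, sign → tz>0 ⇒ λ=+1.277386
r₁ = λ·B[:,0] = (+0.92169,-0.38789,+0.00587); r₂ = λ·B[:,1] = (+0.37800,+0.89460,-0.23835)
r₃ = r₁×r₂ = (+0.08721,+0.22191,+0.97116); SVD([r₁ r₂ r₃]) → R = UVᵀ:
  R  [+0.92169 +0.37800 +0.08721]
  R  [-0.38789 +0.89460 +0.22191]
  R  [+0.00587 -0.23835 +0.97116]
t = (+0.13102, -0.22842, +1.27739) m
tr R = 2.787443; θ = arccos((tr R − 1)/2) = 0.465223 rad = 26.655°
axis k = ((R−Rᵀ)₃₂, (R−Rᵀ)₁₃, (R−Rᵀ)₂₁) / (2 sinθ) = (-0.512972, +0.090659, -0.853605)
rvec = θ·k = (-0.238646, +0.042177, -0.397116)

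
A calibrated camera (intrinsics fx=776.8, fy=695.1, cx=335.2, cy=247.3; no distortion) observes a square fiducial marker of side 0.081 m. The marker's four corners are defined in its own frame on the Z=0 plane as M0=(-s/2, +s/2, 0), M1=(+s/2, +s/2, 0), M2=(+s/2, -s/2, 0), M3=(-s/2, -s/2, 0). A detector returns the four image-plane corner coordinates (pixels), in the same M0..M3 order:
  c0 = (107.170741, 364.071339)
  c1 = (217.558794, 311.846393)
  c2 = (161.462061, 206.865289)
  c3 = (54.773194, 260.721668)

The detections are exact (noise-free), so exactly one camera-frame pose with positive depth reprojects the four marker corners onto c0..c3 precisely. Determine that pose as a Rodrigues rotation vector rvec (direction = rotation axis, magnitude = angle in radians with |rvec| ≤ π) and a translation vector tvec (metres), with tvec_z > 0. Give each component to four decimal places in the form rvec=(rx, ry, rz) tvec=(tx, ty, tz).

Intrinsics K: fx=776.8, fy=695.1, cx=335.2, cy=247.3
Marker side s = 0.081 m; corners in marker frame (Z=0):
  M0 = (-0.0405, +0.0405, 0)
  M1 = (+0.0405, +0.0405, 0)
  M2 = (+0.0405, -0.0405, 0)
  M3 = (-0.0405, -0.0405, 0)
Detected image corners:
  c0 = (107.170741, 364.071339) px
  c1 = (217.558794, 311.846393) px
  c2 = (161.462061, 206.865289) px
  c3 = (54.773194, 260.721668) px
Planar DLT: solve 8×8 A·h = b for H (H[2,2]=1):
  H  [+1295.79969 +634.47505 +134.24324]
  H  [-747.81482 +1211.99813 +285.68017]
  H  [-0.32492 -0.25837 +1.00000]
B = K⁻¹H; ‖b₁‖=2.073089, ‖b₂‖=2.073089; λ = 2/(‖b₁‖+‖b₂‖) = 0.482372, sign → tz>0 ⇒ λ=+0.482372
r₁ = λ·B[:,0] = (+0.87229,-0.46319,-0.15673); r₂ = λ·B[:,1] = (+0.44777,+0.88542,-0.12463)
r₃ = r₁×r₂ = (+0.19650,+0.03853,+0.97975); SVD([r₁ r₂ r₃]) → R = UVᵀ:
  R  [+0.87229 +0.44777 +0.19650]
  R  [-0.46319 +0.88542 +0.03853]
  R  [-0.15673 -0.12463 +0.97975]
t = (-0.12479, +0.02663, +0.48237) m
tr R = 2.737454; θ = arccos((tr R − 1)/2) = 0.518170 rad = 29.689°
axis k = ((R−Rᵀ)₃₂, (R−Rᵀ)₁₃, (R−Rᵀ)₂₁) / (2 sinθ) = (-0.164715, +0.356591, -0.919626)
rvec = θ·k = (-0.085351, +0.184775, -0.476522)

rvec=(-0.0854, 0.1848, -0.4765) tvec=(-0.1248, 0.0266, 0.4824)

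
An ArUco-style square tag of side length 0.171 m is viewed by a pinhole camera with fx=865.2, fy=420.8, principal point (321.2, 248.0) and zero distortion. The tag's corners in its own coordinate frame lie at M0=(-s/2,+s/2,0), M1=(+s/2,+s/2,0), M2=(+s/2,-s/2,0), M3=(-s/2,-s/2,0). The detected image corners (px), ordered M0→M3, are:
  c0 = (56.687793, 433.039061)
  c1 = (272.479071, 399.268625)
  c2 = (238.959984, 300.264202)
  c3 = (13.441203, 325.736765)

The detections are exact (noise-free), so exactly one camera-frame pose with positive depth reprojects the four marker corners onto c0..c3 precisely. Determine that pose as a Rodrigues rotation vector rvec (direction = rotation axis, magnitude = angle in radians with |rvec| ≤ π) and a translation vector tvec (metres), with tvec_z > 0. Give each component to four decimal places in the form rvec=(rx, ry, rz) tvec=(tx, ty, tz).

Intrinsics K: fx=865.2, fy=420.8, cx=321.2, cy=248.0
Marker side s = 0.171 m; corners in marker frame (Z=0):
  M0 = (-0.0855, +0.0855, 0)
  M1 = (+0.0855, +0.0855, 0)
  M2 = (+0.0855, -0.0855, 0)
  M3 = (-0.0855, -0.0855, 0)
Detected image corners:
  c0 = (56.687793, 433.039061) px
  c1 = (272.479071, 399.268625) px
  c2 = (238.959984, 300.264202) px
  c3 = (13.441203, 325.736765) px
Planar DLT: solve 8×8 A·h = b for H (H[2,2]=1):
  H  [+1365.36582 +247.56819 +150.55852]
  H  [+15.47888 +663.26468 +364.65961]
  H  [+0.51855 +0.16760 +1.00000]
B = K⁻¹H; ‖b₁‖=1.503664, ‖b₂‖=1.503664; λ = 2/(‖b₁‖+‖b₂‖) = 0.665042, sign → tz>0 ⇒ λ=+0.665042
r₁ = λ·B[:,0] = (+0.92147,-0.17878,+0.34486); r₂ = λ·B[:,1] = (+0.14892,+0.98255,+0.11146)
r₃ = r₁×r₂ = (-0.35877,-0.05136,+0.93201); SVD([r₁ r₂ r₃]) → R = UVᵀ:
  R  [+0.92147 +0.14892 -0.35877]
  R  [-0.17878 +0.98255 -0.05136]
  R  [+0.34486 +0.11146 +0.93201]
t = (-0.13116, +0.18437, +0.66504) m
tr R = 2.836033; θ = arccos((tr R − 1)/2) = 0.407747 rad = 23.362°
axis k = ((R−Rᵀ)₃₂, (R−Rᵀ)₁₃, (R−Rᵀ)₂₁) / (2 sinθ) = (+0.205299, -0.887201, -0.413191)
rvec = θ·k = (+0.083710, -0.361754, -0.168477)

rvec=(0.0837, -0.3618, -0.1685) tvec=(-0.1312, 0.1844, 0.6650)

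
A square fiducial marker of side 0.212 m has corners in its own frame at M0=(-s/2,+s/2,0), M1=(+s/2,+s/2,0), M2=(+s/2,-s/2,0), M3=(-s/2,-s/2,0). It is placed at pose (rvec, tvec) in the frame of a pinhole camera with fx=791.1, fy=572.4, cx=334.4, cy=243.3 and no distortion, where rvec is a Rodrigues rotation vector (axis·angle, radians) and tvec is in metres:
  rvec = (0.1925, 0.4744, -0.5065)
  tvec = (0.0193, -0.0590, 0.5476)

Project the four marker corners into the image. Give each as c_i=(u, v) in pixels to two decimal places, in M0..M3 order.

Intrinsics K: fx=791.1, fy=572.4, cx=334.4, cy=243.3
Marker side s = 0.212 m; corners in marker frame (Z=0):
  M0 = (-0.1060, +0.1060, 0)
  M1 = (+0.1060, +0.1060, 0)
  M2 = (+0.1060, -0.1060, 0)
  M3 = (-0.1060, -0.1060, 0)
rvec = (0.1925, 0.4744, -0.5065), |rvec| = θ = 0.72018 rad = 41.263°
Rodrigues: sinθ=0.65952, 1−cosθ=0.24831; R = I + sinθ·[k]× + (1−cosθ)·[k]×²:
    [+0.76943 +0.50756 +0.38776]
    [-0.42012 +0.85944 -0.29132]
    [-0.48112 +0.06125 +0.87451]
t = (0.0193, -0.0590, 0.5476) m
M0: Pc = R·M0+t = (-0.00846, +0.07663, +0.60509); u = 791.1·(-0.00846)/0.60509 + 334.4 = 323.3416, v = 572.4·(+0.07663)/0.60509 + 243.3 = 315.7925
M1: Pc = R·M1+t = (+0.15466, -0.01243, +0.50309); u = 791.1·(+0.15466)/0.50309 + 334.4 = 577.6000, v = 572.4·(-0.01243)/0.50309 + 243.3 = 229.1552
M2: Pc = R·M2+t = (+0.04706, -0.19463, +0.49011); u = 791.1·(+0.04706)/0.49011 + 334.4 = 410.3583, v = 572.4·(-0.19463)/0.49011 + 243.3 = 15.9877
M3: Pc = R·M3+t = (-0.11606, -0.10557, +0.59211); u = 791.1·(-0.11606)/0.59211 + 334.4 = 179.3336, v = 572.4·(-0.10557)/0.59211 + 243.3 = 141.2456

c0=(323.34, 315.79) c1=(577.60, 229.16) c2=(410.36, 15.99) c3=(179.33, 141.25)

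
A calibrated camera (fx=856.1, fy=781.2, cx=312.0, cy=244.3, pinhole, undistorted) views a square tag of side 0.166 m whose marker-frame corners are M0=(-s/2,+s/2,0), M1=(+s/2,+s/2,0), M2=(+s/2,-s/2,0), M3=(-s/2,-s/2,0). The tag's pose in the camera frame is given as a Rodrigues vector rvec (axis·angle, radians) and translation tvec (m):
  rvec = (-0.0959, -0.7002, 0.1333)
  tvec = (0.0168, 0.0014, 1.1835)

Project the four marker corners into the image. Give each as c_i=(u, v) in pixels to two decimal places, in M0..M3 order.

c0=(271.12, 293.50) c1=(362.41, 305.59) c2=(371.77, 201.88) c3=(283.10, 180.44)

Intrinsics K: fx=856.1, fy=781.2, cx=312.0, cy=244.3
Marker side s = 0.166 m; corners in marker frame (Z=0):
  M0 = (-0.0830, +0.0830, 0)
  M1 = (+0.0830, +0.0830, 0)
  M2 = (+0.0830, -0.0830, 0)
  M3 = (-0.0830, -0.0830, 0)
rvec = (-0.0959, -0.7002, 0.1333), |rvec| = θ = 0.71920 rad = 41.207°
Rodrigues: sinθ=0.65878, 1−cosθ=0.24767; R = I + sinθ·[k]× + (1−cosθ)·[k]×²:
    [+0.75674 -0.08995 -0.64750]
    [+0.15425 +0.98709 +0.04315]
    [+0.63526 -0.13253 +0.76084]
t = (0.0168, 0.0014, 1.1835) m
M0: Pc = R·M0+t = (-0.05348, +0.07053, +1.11977); u = 856.1·(-0.05348)/1.11977 + 312.0 = 271.1167, v = 781.2·(+0.07053)/1.11977 + 244.3 = 293.5013
M1: Pc = R·M1+t = (+0.07214, +0.09613, +1.22523); u = 856.1·(+0.07214)/1.22523 + 312.0 = 362.4086, v = 781.2·(+0.09613)/1.22523 + 244.3 = 305.5931
M2: Pc = R·M2+t = (+0.08708, -0.06773, +1.24723); u = 856.1·(+0.08708)/1.24723 + 312.0 = 371.7686, v = 781.2·(-0.06773)/1.24723 + 244.3 = 201.8803
M3: Pc = R·M3+t = (-0.03854, -0.09333, +1.14177); u = 856.1·(-0.03854)/1.14177 + 312.0 = 283.1002, v = 781.2·(-0.09333)/1.14177 + 244.3 = 180.4428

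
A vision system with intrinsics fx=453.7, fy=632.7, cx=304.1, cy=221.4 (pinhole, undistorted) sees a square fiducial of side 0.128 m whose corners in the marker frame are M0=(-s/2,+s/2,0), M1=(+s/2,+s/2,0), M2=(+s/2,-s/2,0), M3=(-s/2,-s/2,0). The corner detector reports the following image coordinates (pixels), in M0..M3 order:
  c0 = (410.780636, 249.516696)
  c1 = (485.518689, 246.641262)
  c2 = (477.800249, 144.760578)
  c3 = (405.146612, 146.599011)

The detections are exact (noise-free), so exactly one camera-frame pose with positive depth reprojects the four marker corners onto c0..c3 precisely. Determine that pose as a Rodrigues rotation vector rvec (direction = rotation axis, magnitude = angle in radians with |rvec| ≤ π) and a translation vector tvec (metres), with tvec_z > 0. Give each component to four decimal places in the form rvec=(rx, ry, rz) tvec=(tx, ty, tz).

rvec=(-0.1778, -0.0548, -0.0297) tvec=(0.2399, -0.0309, 0.7727)

Intrinsics K: fx=453.7, fy=632.7, cx=304.1, cy=221.4
Marker side s = 0.128 m; corners in marker frame (Z=0):
  M0 = (-0.0640, +0.0640, 0)
  M1 = (+0.0640, +0.0640, 0)
  M2 = (+0.0640, -0.0640, 0)
  M3 = (-0.0640, -0.0640, 0)
Detected image corners:
  c0 = (410.780636, 249.516696) px
  c1 = (485.518689, 246.641262) px
  c2 = (477.800249, 144.760578) px
  c3 = (405.146612, 146.599011) px
Planar DLT: solve 8×8 A·h = b for H (H[2,2]=1):
  H  [+608.49168 -49.07000 +444.93713]
  H  [-3.80958 +755.15258 +196.12782]
  H  [+0.07388 -0.22766 +1.00000]
B = K⁻¹H; ‖b₁‖=1.294162, ‖b₂‖=1.294162; λ = 2/(‖b₁‖+‖b₂‖) = 0.772701, sign → tz>0 ⇒ λ=+0.772701
r₁ = λ·B[:,0] = (+0.99807,-0.02463,+0.05709); r₂ = λ·B[:,1] = (+0.03434,+0.98381,-0.17591)
r₃ = r₁×r₂ = (-0.05183,+0.17753,+0.98275); SVD([r₁ r₂ r₃]) → R = UVᵀ:
  R  [+0.99807 +0.03434 -0.05183]
  R  [-0.02463 +0.98381 +0.17753]
  R  [+0.05709 -0.17591 +0.98275]
t = (+0.23986, -0.03086, +0.77270) m
tr R = 2.964621; θ = arccos((tr R − 1)/2) = 0.188372 rad = 10.793°
axis k = ((R−Rᵀ)₃₂, (R−Rᵀ)₁₃, (R−Rᵀ)₂₁) / (2 sinθ) = (-0.943738, -0.290808, -0.157445)
rvec = θ·k = (-0.177774, -0.054780, -0.029658)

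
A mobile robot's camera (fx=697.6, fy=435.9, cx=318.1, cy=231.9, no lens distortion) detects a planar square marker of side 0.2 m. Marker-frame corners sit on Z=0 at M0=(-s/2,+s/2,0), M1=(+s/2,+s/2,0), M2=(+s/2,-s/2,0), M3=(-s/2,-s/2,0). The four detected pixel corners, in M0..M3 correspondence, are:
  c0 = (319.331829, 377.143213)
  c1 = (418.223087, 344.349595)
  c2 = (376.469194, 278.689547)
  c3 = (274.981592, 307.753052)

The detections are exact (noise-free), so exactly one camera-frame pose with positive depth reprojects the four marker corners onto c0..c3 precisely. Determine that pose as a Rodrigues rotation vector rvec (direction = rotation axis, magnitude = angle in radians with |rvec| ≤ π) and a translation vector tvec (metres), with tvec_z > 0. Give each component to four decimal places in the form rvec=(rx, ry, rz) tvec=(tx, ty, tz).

Intrinsics K: fx=697.6, fy=435.9, cx=318.1, cy=231.9
Marker side s = 0.2 m; corners in marker frame (Z=0):
  M0 = (-0.1000, +0.1000, 0)
  M1 = (+0.1000, +0.1000, 0)
  M2 = (+0.1000, -0.1000, 0)
  M3 = (-0.1000, -0.1000, 0)
Detected image corners:
  c0 = (319.331829, 377.143213) px
  c1 = (418.223087, 344.349595) px
  c2 = (376.469194, 278.689547) px
  c3 = (274.981592, 307.753052) px
Planar DLT: solve 8×8 A·h = b for H (H[2,2]=1):
  H  [+598.29946 +218.23685 +348.67550]
  H  [-62.97546 +340.33823 +326.58099]
  H  [+0.28037 +0.00910 +1.00000]
B = K⁻¹H; ‖b₁‖=0.835131, ‖b₂‖=0.835131; λ = 2/(‖b₁‖+‖b₂‖) = 1.197416, sign → tz>0 ⇒ λ=+1.197416
r₁ = λ·B[:,0] = (+0.87388,-0.35160,+0.33572); r₂ = λ·B[:,1] = (+0.36963,+0.92911,+0.01089)
r₃ = r₁×r₂ = (-0.31575,+0.11457,+0.94190); SVD([r₁ r₂ r₃]) → R = UVᵀ:
  R  [+0.87388 +0.36963 -0.31575]
  R  [-0.35160 +0.92911 +0.11457]
  R  [+0.33572 +0.01089 +0.94190]
t = (+0.05248, +0.26009, +1.19742) m
tr R = 2.744898; θ = arccos((tr R − 1)/2) = 0.510605 rad = 29.255°
axis k = ((R−Rᵀ)₃₂, (R−Rᵀ)₁₃, (R−Rᵀ)₂₁) / (2 sinθ) = (-0.106079, -0.666523, -0.737898)
rvec = θ·k = (-0.054165, -0.340330, -0.376774)

rvec=(-0.0542, -0.3403, -0.3768) tvec=(0.0525, 0.2601, 1.1974)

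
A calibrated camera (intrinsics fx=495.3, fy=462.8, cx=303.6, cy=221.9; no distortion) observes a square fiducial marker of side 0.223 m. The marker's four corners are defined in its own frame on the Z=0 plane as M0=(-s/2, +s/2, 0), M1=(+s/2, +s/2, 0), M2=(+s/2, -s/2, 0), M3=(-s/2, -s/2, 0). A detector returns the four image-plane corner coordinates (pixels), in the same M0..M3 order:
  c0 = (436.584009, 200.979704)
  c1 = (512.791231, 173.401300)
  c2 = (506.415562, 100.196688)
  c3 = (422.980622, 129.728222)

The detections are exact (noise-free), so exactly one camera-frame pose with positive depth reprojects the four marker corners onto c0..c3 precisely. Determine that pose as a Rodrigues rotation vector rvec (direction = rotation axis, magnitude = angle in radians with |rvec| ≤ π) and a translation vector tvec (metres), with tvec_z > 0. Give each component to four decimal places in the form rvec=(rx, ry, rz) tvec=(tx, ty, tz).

Intrinsics K: fx=495.3, fy=462.8, cx=303.6, cy=221.9
Marker side s = 0.223 m; corners in marker frame (Z=0):
  M0 = (-0.1115, +0.1115, 0)
  M1 = (+0.1115, +0.1115, 0)
  M2 = (+0.1115, -0.1115, 0)
  M3 = (-0.1115, -0.1115, 0)
Detected image corners:
  c0 = (436.584009, 200.979704) px
  c1 = (512.791231, 173.401300) px
  c2 = (506.415562, 100.196688) px
  c3 = (422.980622, 129.728222) px
Planar DLT: solve 8×8 A·h = b for H (H[2,2]=1):
  H  [+374.79146 +233.24747 +470.08289]
  H  [-122.20033 +384.54790 +152.63310]
  H  [+0.03742 +0.40137 +1.00000]
B = K⁻¹H; ‖b₁‖=0.786969, ‖b₂‖=0.786969; λ = 2/(‖b₁‖+‖b₂‖) = 1.270698, sign → tz>0 ⇒ λ=+1.270698
r₁ = λ·B[:,0] = (+0.93239,-0.35832,+0.04755); r₂ = λ·B[:,1] = (+0.28578,+0.81130,+0.51002)
r₃ = r₁×r₂ = (-0.22132,-0.46194,+0.85885); SVD([r₁ r₂ r₃]) → R = UVᵀ:
  R  [+0.93239 +0.28578 -0.22132]
  R  [-0.35832 +0.81130 -0.46194]
  R  [+0.04755 +0.51002 +0.85885]
t = (+0.42711, -0.19018, +1.27070) m
tr R = 2.602542; θ = arccos((tr R − 1)/2) = 0.641380 rad = 36.748°
axis k = ((R−Rᵀ)₃₂, (R−Rᵀ)₁₃, (R−Rᵀ)₂₁) / (2 sinθ) = (+0.812266, -0.224693, -0.538272)
rvec = θ·k = (+0.520971, -0.144114, -0.345237)

rvec=(0.5210, -0.1441, -0.3452) tvec=(0.4271, -0.1902, 1.2707)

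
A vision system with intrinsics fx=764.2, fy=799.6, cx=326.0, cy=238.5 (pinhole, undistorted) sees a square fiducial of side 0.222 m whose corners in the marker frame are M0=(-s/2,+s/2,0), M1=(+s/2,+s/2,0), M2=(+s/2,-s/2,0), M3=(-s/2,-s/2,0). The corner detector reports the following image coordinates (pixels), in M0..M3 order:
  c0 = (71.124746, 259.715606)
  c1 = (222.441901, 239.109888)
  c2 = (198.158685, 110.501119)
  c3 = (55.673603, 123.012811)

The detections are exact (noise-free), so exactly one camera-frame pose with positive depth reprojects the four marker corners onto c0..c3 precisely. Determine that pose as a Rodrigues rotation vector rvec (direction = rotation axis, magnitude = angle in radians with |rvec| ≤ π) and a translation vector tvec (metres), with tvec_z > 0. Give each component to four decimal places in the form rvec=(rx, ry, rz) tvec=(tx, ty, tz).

rvec=(-0.3973, -0.2543, -0.1859) tvec=(-0.2896, -0.0854, 1.1799)

Intrinsics K: fx=764.2, fy=799.6, cx=326.0, cy=238.5
Marker side s = 0.222 m; corners in marker frame (Z=0):
  M0 = (-0.1110, +0.1110, 0)
  M1 = (+0.1110, +0.1110, 0)
  M2 = (+0.1110, -0.1110, 0)
  M3 = (-0.1110, -0.1110, 0)
Detected image corners:
  c0 = (71.124746, 259.715606) px
  c1 = (222.441901, 239.109888) px
  c2 = (198.158685, 110.501119) px
  c3 = (55.673603, 123.012811) px
Planar DLT: solve 8×8 A·h = b for H (H[2,2]=1):
  H  [+693.48639 +48.56618 +138.44833]
  H  [-30.57806 +541.61624 +180.63710]
  H  [+0.23704 -0.30288 +1.00000]
B = K⁻¹H; ‖b₁‖=0.847499, ‖b₂‖=0.847499; λ = 2/(‖b₁‖+‖b₂‖) = 1.179942, sign → tz>0 ⇒ λ=+1.179942
r₁ = λ·B[:,0] = (+0.95145,-0.12855,+0.27969); r₂ = λ·B[:,1] = (+0.22744,+0.90584,-0.35738)
r₃ = r₁×r₂ = (-0.20741,+0.40364,+0.89110); SVD([r₁ r₂ r₃]) → R = UVᵀ:
  R  [+0.95145 +0.22744 -0.20741]
  R  [-0.12855 +0.90584 +0.40364]
  R  [+0.27969 -0.35738 +0.89110]
t = (-0.28958, -0.08539, +1.17994) m
tr R = 2.748384; θ = arccos((tr R − 1)/2) = 0.507027 rad = 29.050°
axis k = ((R−Rᵀ)₃₂, (R−Rᵀ)₁₃, (R−Rᵀ)₂₁) / (2 sinθ) = (-0.783621, -0.501569, -0.366561)
rvec = θ·k = (-0.397317, -0.254309, -0.185856)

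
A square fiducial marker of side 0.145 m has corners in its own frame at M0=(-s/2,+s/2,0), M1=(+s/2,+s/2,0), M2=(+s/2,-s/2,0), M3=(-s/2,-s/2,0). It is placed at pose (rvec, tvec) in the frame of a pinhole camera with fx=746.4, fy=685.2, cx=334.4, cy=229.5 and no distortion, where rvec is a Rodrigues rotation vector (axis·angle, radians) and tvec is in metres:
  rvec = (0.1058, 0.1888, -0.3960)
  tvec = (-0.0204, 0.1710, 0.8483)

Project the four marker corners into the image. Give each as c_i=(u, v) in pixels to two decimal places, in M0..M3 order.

Intrinsics K: fx=746.4, fy=685.2, cx=334.4, cy=229.5
Marker side s = 0.145 m; corners in marker frame (Z=0):
  M0 = (-0.0725, +0.0725, 0)
  M1 = (+0.0725, +0.0725, 0)
  M2 = (+0.0725, -0.0725, 0)
  M3 = (-0.0725, -0.0725, 0)
rvec = (0.1058, 0.1888, -0.3960), |rvec| = θ = 0.45128 rad = 25.857°
Rodrigues: sinθ=0.43612, 1−cosθ=0.10011; R = I + sinθ·[k]× + (1−cosθ)·[k]×²:
    [+0.90539 +0.39251 +0.16186]
    [-0.37288 +0.91741 -0.13900]
    [-0.20305 +0.06549 +0.97698]
t = (-0.0204, 0.1710, 0.8483) m
M0: Pc = R·M0+t = (-0.05758, +0.26455, +0.86777); u = 746.4·(-0.05758)/0.86777 + 334.4 = 284.8703, v = 685.2·(+0.26455)/0.86777 + 229.5 = 438.3882
M1: Pc = R·M1+t = (+0.07370, +0.21048, +0.83833); u = 746.4·(+0.07370)/0.83833 + 334.4 = 400.0168, v = 685.2·(+0.21048)/0.83833 + 229.5 = 401.5332
M2: Pc = R·M2+t = (+0.01678, +0.07745, +0.82883); u = 746.4·(+0.01678)/0.82883 + 334.4 = 349.5144, v = 685.2·(+0.07745)/0.82883 + 229.5 = 293.5319
M3: Pc = R·M3+t = (-0.11450, +0.13152, +0.85827); u = 746.4·(-0.11450)/0.85827 + 334.4 = 234.8263, v = 685.2·(+0.13152)/0.85827 + 229.5 = 334.4996

c0=(284.87, 438.39) c1=(400.02, 401.53) c2=(349.51, 293.53) c3=(234.83, 334.50)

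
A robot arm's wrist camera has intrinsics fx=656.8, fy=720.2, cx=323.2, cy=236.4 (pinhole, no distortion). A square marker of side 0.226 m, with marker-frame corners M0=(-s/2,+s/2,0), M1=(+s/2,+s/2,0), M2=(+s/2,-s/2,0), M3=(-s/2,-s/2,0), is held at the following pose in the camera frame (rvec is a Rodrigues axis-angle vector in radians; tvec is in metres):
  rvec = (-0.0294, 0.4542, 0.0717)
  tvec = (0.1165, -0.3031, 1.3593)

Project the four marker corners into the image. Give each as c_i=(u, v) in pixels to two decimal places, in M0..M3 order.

Intrinsics K: fx=656.8, fy=720.2, cx=323.2, cy=236.4
Marker side s = 0.226 m; corners in marker frame (Z=0):
  M0 = (-0.1130, +0.1130, 0)
  M1 = (+0.1130, +0.1130, 0)
  M2 = (+0.1130, -0.1130, 0)
  M3 = (-0.1130, -0.1130, 0)
rvec = (-0.0294, 0.4542, 0.0717), |rvec| = θ = 0.46076 rad = 26.400°
Rodrigues: sinθ=0.44463, 1−cosθ=0.10429; R = I + sinθ·[k]× + (1−cosθ)·[k]×²:
    [+0.89614 -0.07575 +0.43726]
    [+0.06263 +0.99705 +0.04437]
    [-0.43933 -0.01237 +0.89824]
t = (0.1165, -0.3031, 1.3593) m
M0: Pc = R·M0+t = (+0.00668, -0.19751, +1.40755); u = 656.8·(+0.00668)/1.40755 + 323.2 = 326.3156, v = 720.2·(-0.19751)/1.40755 + 236.4 = 135.3397
M1: Pc = R·M1+t = (+0.20920, -0.18336, +1.30826); u = 656.8·(+0.20920)/1.30826 + 323.2 = 428.2292, v = 720.2·(-0.18336)/1.30826 + 236.4 = 135.4618
M2: Pc = R·M2+t = (+0.22632, -0.40869, +1.31105); u = 656.8·(+0.22632)/1.31105 + 323.2 = 436.5814, v = 720.2·(-0.40869)/1.31105 + 236.4 = 11.8949
M3: Pc = R·M3+t = (+0.02380, -0.42284, +1.41034); u = 656.8·(+0.02380)/1.41034 + 323.2 = 334.2819, v = 720.2·(-0.42284)/1.41034 + 236.4 = 20.4723

c0=(326.32, 135.34) c1=(428.23, 135.46) c2=(436.58, 11.89) c3=(334.28, 20.47)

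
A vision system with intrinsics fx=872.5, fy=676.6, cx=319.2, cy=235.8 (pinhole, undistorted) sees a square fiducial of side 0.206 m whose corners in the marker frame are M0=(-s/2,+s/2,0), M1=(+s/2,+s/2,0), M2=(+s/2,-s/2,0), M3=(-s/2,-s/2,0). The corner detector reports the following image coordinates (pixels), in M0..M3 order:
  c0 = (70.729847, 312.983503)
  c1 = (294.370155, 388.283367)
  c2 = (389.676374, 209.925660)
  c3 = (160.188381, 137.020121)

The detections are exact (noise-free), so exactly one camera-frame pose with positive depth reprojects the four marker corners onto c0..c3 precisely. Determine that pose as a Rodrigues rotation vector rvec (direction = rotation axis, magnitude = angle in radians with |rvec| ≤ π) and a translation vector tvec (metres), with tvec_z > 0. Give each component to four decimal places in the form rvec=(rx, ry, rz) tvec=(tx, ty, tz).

Intrinsics K: fx=872.5, fy=676.6, cx=319.2, cy=235.8
Marker side s = 0.206 m; corners in marker frame (Z=0):
  M0 = (-0.1030, +0.1030, 0)
  M1 = (+0.1030, +0.1030, 0)
  M2 = (+0.1030, -0.1030, 0)
  M3 = (-0.1030, -0.1030, 0)
Detected image corners:
  c0 = (70.729847, 312.983503) px
  c1 = (294.370155, 388.283367) px
  c2 = (389.676374, 209.925660) px
  c3 = (160.188381, 137.020121) px
Planar DLT: solve 8×8 A·h = b for H (H[2,2]=1):
  H  [+1076.64145 -429.05456 +227.16431]
  H  [+333.35231 +882.00280 +262.43648]
  H  [-0.10082 +0.08418 +1.00000]
B = K⁻¹H; ‖b₁‖=1.379797, ‖b₂‖=1.379797; λ = 2/(‖b₁‖+‖b₂‖) = 0.724744, sign → tz>0 ⇒ λ=+0.724744
r₁ = λ·B[:,0] = (+0.92105,+0.38254,-0.07307); r₂ = λ·B[:,1] = (-0.37872,+0.92350,+0.06101)
r₃ = r₁×r₂ = (+0.09082,-0.02852,+0.99546); SVD([r₁ r₂ r₃]) → R = UVᵀ:
  R  [+0.92105 -0.37872 +0.09082]
  R  [+0.38254 +0.92350 -0.02852]
  R  [-0.07307 +0.06101 +0.99546]
t = (-0.07645, +0.02853, +0.72474) m
tr R = 2.840005; θ = arccos((tr R − 1)/2) = 0.402709 rad = 23.074°
axis k = ((R−Rᵀ)₃₂, (R−Rᵀ)₁₃, (R−Rᵀ)₂₁) / (2 sinθ) = (+0.114227, +0.209084, +0.971203)
rvec = θ·k = (+0.046000, +0.084200, +0.391113)

rvec=(0.0460, 0.0842, 0.3911) tvec=(-0.0764, 0.0285, 0.7247)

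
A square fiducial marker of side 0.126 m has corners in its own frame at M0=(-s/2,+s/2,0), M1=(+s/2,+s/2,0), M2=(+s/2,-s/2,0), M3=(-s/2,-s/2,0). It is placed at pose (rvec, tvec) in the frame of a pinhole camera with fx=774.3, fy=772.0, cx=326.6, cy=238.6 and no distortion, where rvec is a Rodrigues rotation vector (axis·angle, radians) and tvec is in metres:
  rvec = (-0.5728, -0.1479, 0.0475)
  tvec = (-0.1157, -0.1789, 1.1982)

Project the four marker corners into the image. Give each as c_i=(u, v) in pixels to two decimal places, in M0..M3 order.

c0=(207.25, 150.84) c1=(291.14, 159.16) c2=(293.38, 97.70) c3=(214.21, 89.05)

Intrinsics K: fx=774.3, fy=772.0, cx=326.6, cy=238.6
Marker side s = 0.126 m; corners in marker frame (Z=0):
  M0 = (-0.0630, +0.0630, 0)
  M1 = (+0.0630, +0.0630, 0)
  M2 = (+0.0630, -0.0630, 0)
  M3 = (-0.0630, -0.0630, 0)
rvec = (-0.5728, -0.1479, 0.0475), |rvec| = θ = 0.59349 rad = 34.004°
Rodrigues: sinθ=0.55926, 1−cosθ=0.17101; R = I + sinθ·[k]× + (1−cosθ)·[k]×²:
    [+0.98828 -0.00363 -0.15258]
    [+0.08589 +0.83961 +0.53635]
    [+0.12616 -0.54317 +0.83009]
t = (-0.1157, -0.1789, 1.1982) m
M0: Pc = R·M0+t = (-0.17819, -0.13142, +1.15603); u = 774.3·(-0.17819)/1.15603 + 326.6 = 207.2495, v = 772.0·(-0.13142)/1.15603 + 238.6 = 150.8406
M1: Pc = R·M1+t = (-0.05367, -0.12059, +1.17193); u = 774.3·(-0.05367)/1.17193 + 326.6 = 291.1420, v = 772.0·(-0.12059)/1.17193 + 238.6 = 159.1600
M2: Pc = R·M2+t = (-0.05321, -0.22638, +1.24037); u = 774.3·(-0.05321)/1.24037 + 326.6 = 293.3841, v = 772.0·(-0.22638)/1.24037 + 238.6 = 97.6991
M3: Pc = R·M3+t = (-0.17773, -0.23721, +1.22447); u = 774.3·(-0.17773)/1.22447 + 326.6 = 214.2096, v = 772.0·(-0.23721)/1.22447 + 238.6 = 89.0469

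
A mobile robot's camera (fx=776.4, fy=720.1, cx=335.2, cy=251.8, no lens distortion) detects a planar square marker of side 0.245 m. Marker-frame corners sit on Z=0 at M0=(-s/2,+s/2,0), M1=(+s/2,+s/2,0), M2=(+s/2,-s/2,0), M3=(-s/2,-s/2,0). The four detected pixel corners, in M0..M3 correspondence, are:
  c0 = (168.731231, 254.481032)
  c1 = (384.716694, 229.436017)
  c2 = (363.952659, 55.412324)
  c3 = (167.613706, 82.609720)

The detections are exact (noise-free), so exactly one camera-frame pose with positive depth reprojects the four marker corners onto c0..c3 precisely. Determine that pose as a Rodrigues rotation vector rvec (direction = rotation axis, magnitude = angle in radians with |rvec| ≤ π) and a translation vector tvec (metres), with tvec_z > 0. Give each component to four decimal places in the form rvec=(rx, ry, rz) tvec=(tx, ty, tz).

Intrinsics K: fx=776.4, fy=720.1, cx=335.2, cy=251.8
Marker side s = 0.245 m; corners in marker frame (Z=0):
  M0 = (-0.1225, +0.1225, 0)
  M1 = (+0.1225, +0.1225, 0)
  M2 = (+0.1225, -0.1225, 0)
  M3 = (-0.1225, -0.1225, 0)
Detected image corners:
  c0 = (168.731231, 254.481032) px
  c1 = (384.716694, 229.436017) px
  c2 = (363.952659, 55.412324) px
  c3 = (167.613706, 82.609720) px
Planar DLT: solve 8×8 A·h = b for H (H[2,2]=1):
  H  [+810.11820 -59.82124 +269.62452]
  H  [-123.72044 +646.26830 +151.59942]
  H  [-0.10867 -0.38320 +1.00000]
B = K⁻¹H; ‖b₁‖=1.103889, ‖b₂‖=1.103889; λ = 2/(‖b₁‖+‖b₂‖) = 0.905888, sign → tz>0 ⇒ λ=+0.905888
r₁ = λ·B[:,0] = (+0.98773,-0.12122,-0.09845); r₂ = λ·B[:,1] = (+0.08007,+0.93439,-0.34713)
r₃ = r₁×r₂ = (+0.13407,+0.33499,+0.93263); SVD([r₁ r₂ r₃]) → R = UVᵀ:
  R  [+0.98773 +0.08007 +0.13407]
  R  [-0.12122 +0.93439 +0.33499]
  R  [-0.09845 -0.34713 +0.93263]
t = (-0.07651, -0.12605, +0.90589) m
tr R = 2.854757; θ = arccos((tr R − 1)/2) = 0.383452 rad = 21.970°
axis k = ((R−Rᵀ)₃₂, (R−Rᵀ)₁₃, (R−Rᵀ)₂₁) / (2 sinθ) = (-0.911631, +0.310741, -0.269013)
rvec = θ·k = (-0.349567, +0.119154, -0.103154)

rvec=(-0.3496, 0.1192, -0.1032) tvec=(-0.0765, -0.1261, 0.9059)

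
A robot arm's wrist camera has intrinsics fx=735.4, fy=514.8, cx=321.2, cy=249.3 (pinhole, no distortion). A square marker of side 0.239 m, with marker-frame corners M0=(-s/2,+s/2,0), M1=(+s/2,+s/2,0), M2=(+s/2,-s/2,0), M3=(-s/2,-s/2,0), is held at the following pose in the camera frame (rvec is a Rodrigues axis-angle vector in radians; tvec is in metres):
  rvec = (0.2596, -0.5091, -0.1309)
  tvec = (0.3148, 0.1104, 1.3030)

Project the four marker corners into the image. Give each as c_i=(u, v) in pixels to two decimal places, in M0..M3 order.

Intrinsics K: fx=735.4, fy=514.8, cx=321.2, cy=249.3
Marker side s = 0.239 m; corners in marker frame (Z=0):
  M0 = (-0.1195, +0.1195, 0)
  M1 = (+0.1195, +0.1195, 0)
  M2 = (+0.1195, -0.1195, 0)
  M3 = (-0.1195, -0.1195, 0)
rvec = (0.2596, -0.5091, -0.1309), |rvec| = θ = 0.58627 rad = 33.591°
Rodrigues: sinθ=0.55326, 1−cosθ=0.16699; R = I + sinθ·[k]× + (1−cosθ)·[k]×²:
    [+0.86575 +0.05932 -0.49694]
    [-0.18774 +0.95893 -0.21261]
    [+0.46392 +0.27736 +0.84134]
t = (0.3148, 0.1104, 1.3030) m
M0: Pc = R·M0+t = (+0.21843, +0.24743, +1.28071); u = 735.4·(+0.21843)/1.28071 + 321.2 = 446.6264, v = 514.8·(+0.24743)/1.28071 + 249.3 = 348.7574
M1: Pc = R·M1+t = (+0.42535, +0.20256, +1.39158); u = 735.4·(+0.42535)/1.39158 + 321.2 = 545.9796, v = 514.8·(+0.20256)/1.39158 + 249.3 = 324.2339
M2: Pc = R·M2+t = (+0.41117, -0.02663, +1.32529); u = 735.4·(+0.41117)/1.32529 + 321.2 = 549.3558, v = 514.8·(-0.02663)/1.32529 + 249.3 = 238.9568
M3: Pc = R·M3+t = (+0.20425, +0.01824, +1.21442); u = 735.4·(+0.20425)/1.21442 + 321.2 = 444.8876, v = 514.8·(+0.01824)/1.21442 + 249.3 = 257.0330

c0=(446.63, 348.76) c1=(545.98, 324.23) c2=(549.36, 238.96) c3=(444.89, 257.03)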